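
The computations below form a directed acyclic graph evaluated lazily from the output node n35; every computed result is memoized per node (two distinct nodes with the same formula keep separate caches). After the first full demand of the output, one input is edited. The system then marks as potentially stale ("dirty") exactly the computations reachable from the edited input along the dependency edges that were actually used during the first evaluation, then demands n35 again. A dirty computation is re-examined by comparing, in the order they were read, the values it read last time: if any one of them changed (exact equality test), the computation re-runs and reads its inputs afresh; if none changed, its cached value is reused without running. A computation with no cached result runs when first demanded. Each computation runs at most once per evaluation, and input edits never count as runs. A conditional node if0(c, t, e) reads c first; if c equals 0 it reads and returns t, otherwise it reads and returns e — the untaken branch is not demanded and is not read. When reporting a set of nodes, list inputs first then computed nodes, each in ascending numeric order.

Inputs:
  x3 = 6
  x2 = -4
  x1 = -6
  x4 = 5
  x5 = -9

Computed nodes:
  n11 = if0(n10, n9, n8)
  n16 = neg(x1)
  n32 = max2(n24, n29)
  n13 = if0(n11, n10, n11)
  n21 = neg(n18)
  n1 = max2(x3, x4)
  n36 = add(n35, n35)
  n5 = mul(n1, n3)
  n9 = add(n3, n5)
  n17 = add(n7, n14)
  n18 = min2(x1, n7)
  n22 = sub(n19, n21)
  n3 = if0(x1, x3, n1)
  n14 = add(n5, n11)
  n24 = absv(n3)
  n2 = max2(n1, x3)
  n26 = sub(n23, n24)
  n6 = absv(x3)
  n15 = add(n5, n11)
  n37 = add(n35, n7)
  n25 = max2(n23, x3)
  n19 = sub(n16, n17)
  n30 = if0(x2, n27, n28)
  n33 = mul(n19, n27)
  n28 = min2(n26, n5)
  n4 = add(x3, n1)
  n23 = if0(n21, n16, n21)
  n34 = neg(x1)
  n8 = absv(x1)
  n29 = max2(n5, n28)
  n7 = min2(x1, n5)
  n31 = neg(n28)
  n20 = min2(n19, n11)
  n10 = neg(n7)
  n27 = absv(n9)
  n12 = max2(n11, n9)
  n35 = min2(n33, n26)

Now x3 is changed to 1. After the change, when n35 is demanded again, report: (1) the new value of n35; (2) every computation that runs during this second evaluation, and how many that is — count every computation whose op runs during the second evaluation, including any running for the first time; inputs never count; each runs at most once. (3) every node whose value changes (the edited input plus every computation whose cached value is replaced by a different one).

First demand of the output computes:
  n1 = max2(6, 5) = 6
  n3 = if0(x1=-6 -> else branch n1) = 6
  n5 = mul(6, 6) = 36
  n7 = min2(-6, 36) = -6
  n8 = absv(-6) = 6
  n9 = add(6, 36) = 42
  n10 = neg(-6) = 6
  n11 = if0(n10=6 -> else branch n8) = 6
  n14 = add(36, 6) = 42
  n16 = neg(-6) = 6
  n17 = add(-6, 42) = 36
  n18 = min2(-6, -6) = -6
  n19 = sub(6, 36) = -30
  n21 = neg(-6) = 6
  n23 = if0(n21=6 -> else branch n21) = 6
  n24 = absv(6) = 6
  n26 = sub(6, 6) = 0
  n27 = absv(42) = 42
  n33 = mul(-30, 42) = -1260
  n35 = min2(-1260, 0) = -1260

After the edit, cleaning proceeds:
  n1: a read changed (x3 6->1) — executes, giving 5.
  n3: a read changed (n1 6->5) — executes, giving 5.
  n5: a read changed (n1 6->5; n3 6->5) — executes, giving 25.
  n7: a read changed (n5 36->25) — executes, giving -6 — identical to its old value.
  n9: a read changed (n3 6->5; n5 36->25) — executes, giving 30.
  n10: dirty, but its reads are unchanged (n7 unchanged); cached 6 stands.
  n11: dirty, but its reads are unchanged (n10 unchanged, n8 unchanged); cached 6 stands.
  n14: a read changed (n5 36->25) — executes, giving 31.
  n17: a read changed (n14 42->31) — executes, giving 25.
  n18: dirty, but its reads are unchanged (x1 unchanged, n7 unchanged); cached -6 stands.
  n19: a read changed (n17 36->25) — executes, giving -19.
  n21: dirty, but its reads are unchanged (n18 unchanged); cached 6 stands.
  n23: dirty, but its reads are unchanged (n21 unchanged, n21 unchanged); cached 6 stands.
  n24: a read changed (n3 6->5) — executes, giving 5.
  n26: a read changed (n24 6->5) — executes, giving 1.
  n27: a read changed (n9 42->30) — executes, giving 30.
  n33: a read changed (n19 -30->-19; n27 42->30) — executes, giving -570.
  n35: a read changed (n33 -1260->-570; n26 0->1) — executes, giving -570.

Note where the cutoff bites: n10 is checked, finds nothing changed, and keeps its cache.

Demanding n35 again yields -570.
13 computations run: n1, n3, n5, n7, n9, n14, n17, n19, n24, n26, n27, n33, n35.
The nodes whose values change: x3, n1, n3, n5, n9, n14, n17, n19, n24, n26, n27, n33, n35.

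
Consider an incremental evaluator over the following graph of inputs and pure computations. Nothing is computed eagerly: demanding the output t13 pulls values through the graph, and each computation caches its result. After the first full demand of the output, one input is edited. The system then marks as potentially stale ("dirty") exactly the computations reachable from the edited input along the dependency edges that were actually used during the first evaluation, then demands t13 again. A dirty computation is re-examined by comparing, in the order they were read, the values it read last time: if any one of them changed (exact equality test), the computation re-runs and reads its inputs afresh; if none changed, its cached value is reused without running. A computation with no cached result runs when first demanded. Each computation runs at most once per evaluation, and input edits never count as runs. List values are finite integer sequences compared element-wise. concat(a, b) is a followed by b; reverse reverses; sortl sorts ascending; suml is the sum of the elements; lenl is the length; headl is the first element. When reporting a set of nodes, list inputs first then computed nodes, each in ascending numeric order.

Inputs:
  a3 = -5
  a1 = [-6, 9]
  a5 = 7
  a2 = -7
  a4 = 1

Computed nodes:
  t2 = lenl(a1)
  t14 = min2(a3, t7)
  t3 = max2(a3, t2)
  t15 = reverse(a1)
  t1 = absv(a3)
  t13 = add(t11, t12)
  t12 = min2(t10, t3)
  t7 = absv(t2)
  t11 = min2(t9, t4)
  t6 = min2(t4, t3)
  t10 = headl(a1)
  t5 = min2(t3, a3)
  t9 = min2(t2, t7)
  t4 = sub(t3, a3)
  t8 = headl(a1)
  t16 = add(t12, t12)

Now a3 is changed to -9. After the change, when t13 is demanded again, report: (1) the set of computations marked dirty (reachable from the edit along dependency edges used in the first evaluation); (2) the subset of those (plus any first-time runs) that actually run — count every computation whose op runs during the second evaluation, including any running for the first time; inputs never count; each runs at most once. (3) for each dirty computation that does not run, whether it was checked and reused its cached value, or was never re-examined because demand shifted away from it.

Dirty set: t3, t4, t11, t12, t13.
Run set: t3, t4, t11 (3 run).
Re-examined without running (cache reused): t12, t13.
The important point: at t12 every value read last time is unchanged, so the dirty flag clears without a run.

Initial pass — values computed on the first demand:
  t2 = lenl([-6, 9]) = 2
  t3 = max2(-5, 2) = 2
  t4 = sub(2, -5) = 7
  t7 = absv(2) = 2
  t9 = min2(2, 2) = 2
  t10 = headl([-6, 9]) = -6
  t11 = min2(2, 7) = 2
  t12 = min2(-6, 2) = -6
  t13 = add(2, -6) = -4

Second demand — change propagation:
  t3: re-runs because a3 -5->-9; new result 2 (unchanged).
  t4: re-runs because a3 -5->-9; new result 11.
  t11: re-runs because t4 7->11; new result 2 (unchanged).
  t12: re-examined; everything it read last time is the same (t10 unchanged, t3 unchanged) — cache -6 kept, no run.
  t13: re-examined; everything it read last time is the same (t11 unchanged, t12 unchanged) — cache -4 kept, no run.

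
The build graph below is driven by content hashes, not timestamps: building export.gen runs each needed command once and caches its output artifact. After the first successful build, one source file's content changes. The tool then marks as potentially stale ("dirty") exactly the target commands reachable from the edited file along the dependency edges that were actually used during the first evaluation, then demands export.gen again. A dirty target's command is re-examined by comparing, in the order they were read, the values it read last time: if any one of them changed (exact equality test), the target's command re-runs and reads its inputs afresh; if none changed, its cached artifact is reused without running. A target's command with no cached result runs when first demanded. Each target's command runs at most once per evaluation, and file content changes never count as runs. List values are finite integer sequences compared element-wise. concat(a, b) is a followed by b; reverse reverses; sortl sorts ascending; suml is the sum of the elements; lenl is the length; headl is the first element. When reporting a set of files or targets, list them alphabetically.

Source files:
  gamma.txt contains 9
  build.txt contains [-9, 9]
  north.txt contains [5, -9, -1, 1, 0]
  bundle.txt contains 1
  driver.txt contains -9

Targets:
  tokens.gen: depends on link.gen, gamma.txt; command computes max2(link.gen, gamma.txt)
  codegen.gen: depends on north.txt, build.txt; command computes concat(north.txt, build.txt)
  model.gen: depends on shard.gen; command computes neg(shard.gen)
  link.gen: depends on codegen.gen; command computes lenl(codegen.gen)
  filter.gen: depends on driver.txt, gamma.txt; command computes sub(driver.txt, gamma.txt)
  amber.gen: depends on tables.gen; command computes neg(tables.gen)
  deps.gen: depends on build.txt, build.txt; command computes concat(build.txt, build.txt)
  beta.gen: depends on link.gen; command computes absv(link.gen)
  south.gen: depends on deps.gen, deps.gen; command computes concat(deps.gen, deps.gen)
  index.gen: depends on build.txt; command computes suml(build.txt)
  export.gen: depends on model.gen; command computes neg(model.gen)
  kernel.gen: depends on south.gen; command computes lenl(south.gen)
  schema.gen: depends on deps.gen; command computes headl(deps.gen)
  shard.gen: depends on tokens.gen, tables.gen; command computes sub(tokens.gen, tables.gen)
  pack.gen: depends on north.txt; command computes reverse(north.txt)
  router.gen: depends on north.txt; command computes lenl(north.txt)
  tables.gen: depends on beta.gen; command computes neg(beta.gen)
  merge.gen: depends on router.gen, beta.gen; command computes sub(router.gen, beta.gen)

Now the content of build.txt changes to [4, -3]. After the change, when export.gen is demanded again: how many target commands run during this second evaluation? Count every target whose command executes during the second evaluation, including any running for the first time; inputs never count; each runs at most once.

Initial pass — values computed on the first demand:
  codegen.gen = concat([5, -9, -1, 1, 0], [-9, 9]) = [5, -9, -1, 1, 0, -9, 9]
  link.gen = lenl([5, -9, -1, 1, 0, -9, 9]) = 7
  beta.gen = absv(7) = 7
  tables.gen = neg(7) = -7
  tokens.gen = max2(7, 9) = 9
  shard.gen = sub(9, -7) = 16
  model.gen = neg(16) = -16
  export.gen = neg(-16) = 16

Second demand — change propagation:
  codegen.gen: re-runs because build.txt [-9, 9]->[4, -3]; new result [5, -9, -1, 1, 0, 4, -3].
  link.gen: re-runs because codegen.gen [5, -9, -1, 1, 0, -9, 9]->[5, -9, -1, 1, 0, 4, -3]; new result 7 (unchanged).
  beta.gen: re-examined; everything it read last time is the same (link.gen unchanged) — cache 7 kept, no run.
  tables.gen: re-examined; everything it read last time is the same (beta.gen unchanged) — cache -7 kept, no run.
  tokens.gen: re-examined; everything it read last time is the same (link.gen unchanged, gamma.txt unchanged) — cache 9 kept, no run.
  shard.gen: re-examined; everything it read last time is the same (tokens.gen unchanged, tables.gen unchanged) — cache 16 kept, no run.
  model.gen: re-examined; everything it read last time is the same (shard.gen unchanged) — cache -16 kept, no run.
  export.gen: re-examined; everything it read last time is the same (model.gen unchanged) — cache 16 kept, no run.

The important point: link.gen recomputes to an identical value, and the output ends up unchanged.

Run set: codegen.gen, link.gen (2 run).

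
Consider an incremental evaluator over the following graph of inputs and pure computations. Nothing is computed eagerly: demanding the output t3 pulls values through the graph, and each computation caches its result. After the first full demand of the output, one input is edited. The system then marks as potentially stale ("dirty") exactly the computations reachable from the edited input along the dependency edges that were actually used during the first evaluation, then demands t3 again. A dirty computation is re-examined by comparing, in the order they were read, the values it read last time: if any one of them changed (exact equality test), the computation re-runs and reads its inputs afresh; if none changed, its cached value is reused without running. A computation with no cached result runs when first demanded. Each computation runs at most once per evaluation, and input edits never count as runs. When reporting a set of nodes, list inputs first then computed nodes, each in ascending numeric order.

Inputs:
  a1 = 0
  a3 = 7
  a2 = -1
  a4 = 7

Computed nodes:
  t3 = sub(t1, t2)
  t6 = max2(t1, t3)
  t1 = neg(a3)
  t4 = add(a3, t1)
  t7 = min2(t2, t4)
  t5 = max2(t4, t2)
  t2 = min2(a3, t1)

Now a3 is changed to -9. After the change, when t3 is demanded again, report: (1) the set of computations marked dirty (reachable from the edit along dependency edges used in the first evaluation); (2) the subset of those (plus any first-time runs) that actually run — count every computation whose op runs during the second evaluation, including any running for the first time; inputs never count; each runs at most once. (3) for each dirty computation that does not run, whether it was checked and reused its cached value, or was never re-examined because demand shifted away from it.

Dirty set: t1, t2, t3.
Run set: t1, t2, t3 (3 run).
All dirty computations ended up running.

Initial pass — values computed on the first demand:
  t1 = neg(7) = -7
  t2 = min2(7, -7) = -7
  t3 = sub(-7, -7) = 0

Second demand — change propagation:
  t1: re-runs because a3 7->-9; new result 9.
  t2: re-runs because a3 7->-9; t1 -7->9; new result -9.
  t3: re-runs because t1 -7->9; t2 -7->-9; new result 18.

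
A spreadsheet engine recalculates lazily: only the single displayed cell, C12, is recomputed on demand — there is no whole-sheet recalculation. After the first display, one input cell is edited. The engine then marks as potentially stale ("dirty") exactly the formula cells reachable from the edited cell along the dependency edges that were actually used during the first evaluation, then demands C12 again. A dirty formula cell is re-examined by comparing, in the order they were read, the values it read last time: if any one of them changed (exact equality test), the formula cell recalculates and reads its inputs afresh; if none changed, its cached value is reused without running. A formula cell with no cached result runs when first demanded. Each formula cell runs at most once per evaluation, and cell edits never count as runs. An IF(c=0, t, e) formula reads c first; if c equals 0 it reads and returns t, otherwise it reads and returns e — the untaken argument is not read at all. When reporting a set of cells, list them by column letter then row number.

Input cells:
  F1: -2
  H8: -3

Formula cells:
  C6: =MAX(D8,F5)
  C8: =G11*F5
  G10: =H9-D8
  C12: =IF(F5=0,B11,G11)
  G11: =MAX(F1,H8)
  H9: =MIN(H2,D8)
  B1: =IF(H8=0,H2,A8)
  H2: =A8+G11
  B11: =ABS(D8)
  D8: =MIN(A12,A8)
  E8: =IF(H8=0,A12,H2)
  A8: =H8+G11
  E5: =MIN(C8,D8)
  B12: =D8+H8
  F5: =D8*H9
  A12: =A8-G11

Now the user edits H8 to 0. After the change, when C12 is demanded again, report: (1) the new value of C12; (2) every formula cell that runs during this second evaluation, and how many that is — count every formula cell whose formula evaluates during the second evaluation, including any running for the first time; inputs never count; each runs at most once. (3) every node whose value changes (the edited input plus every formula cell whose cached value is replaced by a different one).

First evaluation (everything demanded from the output):
  G11 = MAX(-2, -3) = -2
  A8 = -3 + -2 = -5
  A12 = -5 - -2 = -3
  D8 = MIN(-3, -5) = -5
  H2 = -5 + -2 = -7
  H9 = MIN(-7, -5) = -7
  F5 = -5 * -7 = 35
  C12 = IF(F5=0: F5=35 -> else branch G11) = -2

Propagation after the edit:
  G11: runs — H8 -3->0; result 0.
  A8: runs — H8 -3->0; G11 -2->0; result 0.
  A12: runs — A8 -5->0; G11 -2->0; result 0.
  D8: runs — A12 -3->0; A8 -5->0; result 0.
  B11: demanded for the first time — runs, produces 0.
  H2: runs — A8 -5->0; G11 -2->0; result 0.
  H9: runs — H2 -7->0; D8 -5->0; result 0.
  F5: runs — D8 -5->0; H9 -7->0; result 0.
  C12: runs — F5 35->0; G11 -2->0; result 0.

Key observation: a condition flipped, so demand reaches new nodes — B11 runs for the first time.

New value of C12: 0.
Formula cells that run: A8, A12, B11, C12, D8, F5, G11, H2, H9 — 9 in total.
Values that change: A8, A12, C12, D8, F5, G11, H2, H8, H9.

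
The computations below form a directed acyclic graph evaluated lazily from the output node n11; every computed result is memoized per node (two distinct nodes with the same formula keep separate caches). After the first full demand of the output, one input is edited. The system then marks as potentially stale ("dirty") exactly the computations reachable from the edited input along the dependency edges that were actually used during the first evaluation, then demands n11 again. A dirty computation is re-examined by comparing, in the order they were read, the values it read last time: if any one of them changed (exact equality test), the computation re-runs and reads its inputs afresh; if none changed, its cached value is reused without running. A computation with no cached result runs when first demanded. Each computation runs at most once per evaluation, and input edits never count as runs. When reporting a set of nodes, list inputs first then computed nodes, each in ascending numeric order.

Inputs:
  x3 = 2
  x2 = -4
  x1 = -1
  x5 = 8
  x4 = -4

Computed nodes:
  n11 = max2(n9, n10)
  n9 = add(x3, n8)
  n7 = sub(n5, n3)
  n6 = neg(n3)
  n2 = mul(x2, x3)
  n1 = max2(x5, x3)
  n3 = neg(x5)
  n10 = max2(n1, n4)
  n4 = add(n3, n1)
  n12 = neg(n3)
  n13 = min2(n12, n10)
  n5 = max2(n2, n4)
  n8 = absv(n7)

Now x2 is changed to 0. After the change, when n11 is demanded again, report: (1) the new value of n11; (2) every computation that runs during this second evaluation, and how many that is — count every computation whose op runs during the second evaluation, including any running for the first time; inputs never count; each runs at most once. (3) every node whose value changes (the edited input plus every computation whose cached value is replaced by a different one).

First demand of the output computes:
  n1 = max2(8, 2) = 8
  n2 = mul(-4, 2) = -8
  n3 = neg(8) = -8
  n4 = add(-8, 8) = 0
  n5 = max2(-8, 0) = 0
  n7 = sub(0, -8) = 8
  n8 = absv(8) = 8
  n9 = add(2, 8) = 10
  n10 = max2(8, 0) = 8
  n11 = max2(10, 8) = 10

After the edit, cleaning proceeds:
  n2: a read changed (x2 -4->0) — executes, giving 0.
  n5: a read changed (n2 -8->0) — executes, giving 0 — identical to its old value.
  n7: dirty, but its reads are unchanged (n5 unchanged, n3 unchanged); cached 8 stands.
  n8: dirty, but its reads are unchanged (n7 unchanged); cached 8 stands.
  n9: dirty, but its reads are unchanged (x3 unchanged, n8 unchanged); cached 10 stands.
  n11: dirty, but its reads are unchanged (n9 unchanged, n10 unchanged); cached 10 stands.

Note the absorption at n5: it re-runs yet its value is the same, leaving the output's value untouched.

Demanding n11 again yields 10.
2 computations run: n2, n5.
The nodes whose values change: x2, n2.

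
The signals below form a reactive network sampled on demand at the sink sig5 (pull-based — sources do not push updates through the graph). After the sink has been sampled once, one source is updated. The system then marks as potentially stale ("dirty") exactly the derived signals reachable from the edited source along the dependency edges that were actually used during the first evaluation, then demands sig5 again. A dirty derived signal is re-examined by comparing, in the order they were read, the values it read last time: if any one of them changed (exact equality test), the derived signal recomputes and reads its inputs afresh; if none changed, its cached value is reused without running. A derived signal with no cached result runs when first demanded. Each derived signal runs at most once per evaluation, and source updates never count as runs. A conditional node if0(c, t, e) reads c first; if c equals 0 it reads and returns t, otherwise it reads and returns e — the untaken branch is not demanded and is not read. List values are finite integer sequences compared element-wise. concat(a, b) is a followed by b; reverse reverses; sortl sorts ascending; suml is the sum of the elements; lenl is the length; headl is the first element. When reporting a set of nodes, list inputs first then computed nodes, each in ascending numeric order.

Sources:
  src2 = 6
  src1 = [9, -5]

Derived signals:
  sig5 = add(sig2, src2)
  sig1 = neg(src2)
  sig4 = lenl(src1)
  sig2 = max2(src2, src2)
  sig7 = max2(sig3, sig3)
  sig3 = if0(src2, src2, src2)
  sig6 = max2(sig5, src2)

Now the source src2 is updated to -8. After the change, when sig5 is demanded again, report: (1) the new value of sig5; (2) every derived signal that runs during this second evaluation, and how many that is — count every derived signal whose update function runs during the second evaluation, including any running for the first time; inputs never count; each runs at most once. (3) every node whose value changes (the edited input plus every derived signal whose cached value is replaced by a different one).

sig5 now evaluates to -16.
Run set: sig2, sig5 (2 run).
Changed values: src2, sig2, sig5.

Initial pass — values computed on the first demand:
  sig2 = max2(6, 6) = 6
  sig5 = add(6, 6) = 12

Second demand — change propagation:
  sig2: re-runs because src2 6->-8; src2 6->-8; new result -8.
  sig5: re-runs because sig2 6->-8; src2 6->-8; new result -16.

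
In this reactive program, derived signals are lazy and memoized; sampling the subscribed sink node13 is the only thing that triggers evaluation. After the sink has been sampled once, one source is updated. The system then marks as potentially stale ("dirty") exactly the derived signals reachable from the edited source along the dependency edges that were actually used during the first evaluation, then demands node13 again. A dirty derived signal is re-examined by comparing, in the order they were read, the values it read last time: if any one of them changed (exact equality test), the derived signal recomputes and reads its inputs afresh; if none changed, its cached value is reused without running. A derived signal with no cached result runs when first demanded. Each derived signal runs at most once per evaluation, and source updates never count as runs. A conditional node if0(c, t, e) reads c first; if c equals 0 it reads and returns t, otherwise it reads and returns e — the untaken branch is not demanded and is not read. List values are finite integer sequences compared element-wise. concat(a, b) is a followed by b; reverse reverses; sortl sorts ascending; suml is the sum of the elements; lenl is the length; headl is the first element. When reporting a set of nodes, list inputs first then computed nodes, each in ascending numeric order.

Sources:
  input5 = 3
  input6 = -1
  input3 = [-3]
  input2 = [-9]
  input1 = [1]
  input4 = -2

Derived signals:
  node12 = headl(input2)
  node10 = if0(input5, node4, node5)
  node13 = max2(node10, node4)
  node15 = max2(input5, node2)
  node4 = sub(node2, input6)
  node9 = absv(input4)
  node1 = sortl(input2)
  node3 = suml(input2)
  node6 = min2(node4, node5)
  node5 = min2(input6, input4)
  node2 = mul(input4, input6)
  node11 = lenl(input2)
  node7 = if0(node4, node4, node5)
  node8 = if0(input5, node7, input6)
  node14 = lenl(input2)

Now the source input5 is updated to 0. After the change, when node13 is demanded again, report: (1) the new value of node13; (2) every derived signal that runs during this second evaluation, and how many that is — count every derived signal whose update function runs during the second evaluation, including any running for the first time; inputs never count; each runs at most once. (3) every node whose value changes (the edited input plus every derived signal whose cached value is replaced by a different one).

First demand of the output computes:
  node2 = mul(-2, -1) = 2
  node4 = sub(2, -1) = 3
  node5 = min2(-1, -2) = -2
  node10 = if0(input5=3 -> else branch node5) = -2
  node13 = max2(-2, 3) = 3

After the edit, cleaning proceeds:
  node10: a read changed (input5 3->0) — executes, giving 3.
  node13: a read changed (node10 -2->3) — executes, giving 3 — identical to its old value.

Demanding node13 again yields 3.
2 derived signals run: node10, node13.
The nodes whose values change: input5, node10.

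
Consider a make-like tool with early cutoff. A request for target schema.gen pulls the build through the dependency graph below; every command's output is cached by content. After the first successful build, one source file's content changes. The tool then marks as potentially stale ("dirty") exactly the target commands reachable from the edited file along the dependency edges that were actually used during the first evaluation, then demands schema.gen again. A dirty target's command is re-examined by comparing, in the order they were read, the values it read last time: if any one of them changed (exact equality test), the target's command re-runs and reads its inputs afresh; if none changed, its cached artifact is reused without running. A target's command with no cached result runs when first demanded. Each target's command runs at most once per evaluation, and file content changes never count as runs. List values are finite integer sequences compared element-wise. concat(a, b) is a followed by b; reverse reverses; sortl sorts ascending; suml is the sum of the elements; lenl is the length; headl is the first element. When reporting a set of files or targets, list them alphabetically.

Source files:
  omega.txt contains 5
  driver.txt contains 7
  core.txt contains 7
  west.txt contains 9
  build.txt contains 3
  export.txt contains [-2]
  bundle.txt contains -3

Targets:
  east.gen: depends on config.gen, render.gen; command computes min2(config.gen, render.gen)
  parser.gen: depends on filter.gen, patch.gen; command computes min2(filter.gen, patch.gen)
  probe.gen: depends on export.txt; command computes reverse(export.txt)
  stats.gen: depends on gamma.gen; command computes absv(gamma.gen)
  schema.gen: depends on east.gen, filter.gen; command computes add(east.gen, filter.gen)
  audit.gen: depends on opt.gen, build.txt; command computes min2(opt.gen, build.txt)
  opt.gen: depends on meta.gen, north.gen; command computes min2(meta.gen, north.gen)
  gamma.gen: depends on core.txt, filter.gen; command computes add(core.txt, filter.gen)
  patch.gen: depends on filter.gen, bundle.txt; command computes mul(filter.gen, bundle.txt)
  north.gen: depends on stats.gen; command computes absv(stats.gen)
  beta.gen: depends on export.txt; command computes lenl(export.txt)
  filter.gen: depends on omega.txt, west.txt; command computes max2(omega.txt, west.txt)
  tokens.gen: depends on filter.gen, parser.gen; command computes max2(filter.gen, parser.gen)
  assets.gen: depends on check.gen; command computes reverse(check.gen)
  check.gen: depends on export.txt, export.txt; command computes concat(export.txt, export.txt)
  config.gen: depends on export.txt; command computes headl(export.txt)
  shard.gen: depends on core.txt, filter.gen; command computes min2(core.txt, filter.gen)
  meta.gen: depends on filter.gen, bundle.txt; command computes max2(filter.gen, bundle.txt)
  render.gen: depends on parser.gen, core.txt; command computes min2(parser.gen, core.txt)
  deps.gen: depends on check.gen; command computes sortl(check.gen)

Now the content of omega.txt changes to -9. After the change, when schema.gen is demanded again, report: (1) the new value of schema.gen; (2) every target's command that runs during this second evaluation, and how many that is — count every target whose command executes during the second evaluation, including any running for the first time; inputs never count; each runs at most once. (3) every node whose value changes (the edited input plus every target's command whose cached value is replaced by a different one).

First demand of the output computes:
  config.gen = headl([-2]) = -2
  filter.gen = max2(5, 9) = 9
  patch.gen = mul(9, -3) = -27
  parser.gen = min2(9, -27) = -27
  render.gen = min2(-27, 7) = -27
  east.gen = min2(-2, -27) = -27
  schema.gen = add(-27, 9) = -18

After the edit, cleaning proceeds:
  filter.gen: a read changed (omega.txt 5->-9) — executes, giving 9 — identical to its old value.
  patch.gen: dirty, but its reads are unchanged (filter.gen unchanged, bundle.txt unchanged); cached -27 stands.
  parser.gen: dirty, but its reads are unchanged (filter.gen unchanged, patch.gen unchanged); cached -27 stands.
  render.gen: dirty, but its reads are unchanged (parser.gen unchanged, core.txt unchanged); cached -27 stands.
  east.gen: dirty, but its reads are unchanged (config.gen unchanged, render.gen unchanged); cached -27 stands.
  schema.gen: dirty, but its reads are unchanged (east.gen unchanged, filter.gen unchanged); cached -18 stands.

Note the absorption at filter.gen: it re-runs yet its value is the same, leaving the output's value untouched.

Demanding schema.gen again yields -18.
1 target commands run: filter.gen.
The nodes whose values change: omega.txt.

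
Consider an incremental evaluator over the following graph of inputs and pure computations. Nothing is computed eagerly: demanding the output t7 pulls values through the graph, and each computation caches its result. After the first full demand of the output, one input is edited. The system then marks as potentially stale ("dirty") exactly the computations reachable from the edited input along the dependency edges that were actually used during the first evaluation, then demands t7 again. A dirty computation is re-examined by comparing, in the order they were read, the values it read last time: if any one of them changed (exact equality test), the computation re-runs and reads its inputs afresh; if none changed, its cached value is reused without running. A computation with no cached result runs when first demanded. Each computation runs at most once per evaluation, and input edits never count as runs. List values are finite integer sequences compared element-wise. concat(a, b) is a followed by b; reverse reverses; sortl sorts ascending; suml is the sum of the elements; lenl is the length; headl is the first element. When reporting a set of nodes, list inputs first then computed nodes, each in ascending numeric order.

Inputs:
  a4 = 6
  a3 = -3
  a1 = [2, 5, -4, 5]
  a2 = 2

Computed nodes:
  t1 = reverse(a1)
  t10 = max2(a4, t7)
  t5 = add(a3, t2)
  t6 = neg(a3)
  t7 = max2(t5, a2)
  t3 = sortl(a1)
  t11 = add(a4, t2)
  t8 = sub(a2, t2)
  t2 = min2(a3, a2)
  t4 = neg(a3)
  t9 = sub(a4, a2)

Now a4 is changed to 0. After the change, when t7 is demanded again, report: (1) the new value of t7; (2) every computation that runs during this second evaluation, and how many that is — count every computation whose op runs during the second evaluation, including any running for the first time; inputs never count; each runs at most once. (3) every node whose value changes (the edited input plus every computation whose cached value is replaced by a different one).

Initial pass — values computed on the first demand:
  t2 = min2(-3, 2) = -3
  t5 = add(-3, -3) = -6
  t7 = max2(-6, 2) = 2

Second demand — change propagation:
  no demanded computation ever read a4, so the edit dirties nothing and nothing runs.

The important point: nothing the output needs ever reads a4, so the edit is invisible to it.

t7 now evaluates to 2.
Run set: none (0 run).
Changed values: a4.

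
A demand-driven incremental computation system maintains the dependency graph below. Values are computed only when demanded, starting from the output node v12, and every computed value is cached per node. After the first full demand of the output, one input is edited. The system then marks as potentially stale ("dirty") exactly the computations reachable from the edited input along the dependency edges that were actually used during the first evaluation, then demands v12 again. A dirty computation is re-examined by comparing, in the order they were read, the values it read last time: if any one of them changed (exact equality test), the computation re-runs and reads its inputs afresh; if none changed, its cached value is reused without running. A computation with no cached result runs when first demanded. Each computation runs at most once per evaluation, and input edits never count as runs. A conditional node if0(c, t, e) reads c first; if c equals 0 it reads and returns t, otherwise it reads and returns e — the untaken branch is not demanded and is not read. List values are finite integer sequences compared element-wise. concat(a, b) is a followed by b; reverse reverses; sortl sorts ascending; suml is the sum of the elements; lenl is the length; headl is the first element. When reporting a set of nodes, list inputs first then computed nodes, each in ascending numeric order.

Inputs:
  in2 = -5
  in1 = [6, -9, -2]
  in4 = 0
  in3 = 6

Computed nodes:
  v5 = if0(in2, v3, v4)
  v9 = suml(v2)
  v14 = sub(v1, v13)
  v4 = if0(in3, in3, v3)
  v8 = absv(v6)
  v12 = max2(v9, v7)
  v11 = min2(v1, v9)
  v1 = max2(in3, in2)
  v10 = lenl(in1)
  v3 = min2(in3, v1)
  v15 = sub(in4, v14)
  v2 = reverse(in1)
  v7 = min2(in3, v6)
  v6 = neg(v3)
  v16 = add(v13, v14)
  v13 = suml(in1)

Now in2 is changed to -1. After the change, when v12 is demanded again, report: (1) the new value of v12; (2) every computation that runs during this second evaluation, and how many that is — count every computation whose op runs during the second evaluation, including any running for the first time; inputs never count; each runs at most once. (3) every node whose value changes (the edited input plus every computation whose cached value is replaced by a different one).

New value of v12: -5.
Computations that run: v1 — 1 in total.
Values that change: in2.
Key observation: the change is absorbed at v1 — it re-runs but produces the same value, and the output's value is unchanged.

First evaluation (everything demanded from the output):
  v1 = max2(6, -5) = 6
  v2 = reverse([6, -9, -2]) = [-2, -9, 6]
  v3 = min2(6, 6) = 6
  v6 = neg(6) = -6
  v7 = min2(6, -6) = -6
  v9 = suml([-2, -9, 6]) = -5
  v12 = max2(-5, -6) = -5

Propagation after the edit:
  v1: runs — in2 -5->-1; result 6 (same value as before).
  v3: checked — values it read are unchanged (in3 unchanged, v1 unchanged); reused cached 6 without running.
  v6: checked — values it read are unchanged (v3 unchanged); reused cached -6 without running.
  v7: checked — values it read are unchanged (in3 unchanged, v6 unchanged); reused cached -6 without running.
  v12: checked — values it read are unchanged (v9 unchanged, v7 unchanged); reused cached -5 without running.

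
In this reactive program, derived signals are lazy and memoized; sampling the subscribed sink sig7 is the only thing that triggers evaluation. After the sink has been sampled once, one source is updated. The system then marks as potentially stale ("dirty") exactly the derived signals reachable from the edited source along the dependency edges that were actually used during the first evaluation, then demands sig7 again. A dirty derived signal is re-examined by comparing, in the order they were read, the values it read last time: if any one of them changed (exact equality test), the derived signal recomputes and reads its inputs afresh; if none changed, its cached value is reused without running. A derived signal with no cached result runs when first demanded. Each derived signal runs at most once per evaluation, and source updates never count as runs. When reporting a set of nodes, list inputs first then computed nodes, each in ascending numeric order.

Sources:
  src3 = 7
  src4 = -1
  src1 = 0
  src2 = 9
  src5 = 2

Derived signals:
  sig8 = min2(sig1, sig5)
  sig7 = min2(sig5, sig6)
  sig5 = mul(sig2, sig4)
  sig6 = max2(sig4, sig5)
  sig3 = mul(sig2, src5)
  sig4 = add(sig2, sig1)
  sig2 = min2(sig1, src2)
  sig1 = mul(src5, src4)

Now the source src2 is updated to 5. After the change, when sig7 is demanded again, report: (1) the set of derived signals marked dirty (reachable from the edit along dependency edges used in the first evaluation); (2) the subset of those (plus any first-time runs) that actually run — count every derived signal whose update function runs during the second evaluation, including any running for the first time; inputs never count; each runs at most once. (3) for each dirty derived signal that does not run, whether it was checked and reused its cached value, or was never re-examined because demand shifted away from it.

First demand of the output computes:
  sig1 = mul(2, -1) = -2
  sig2 = min2(-2, 9) = -2
  sig4 = add(-2, -2) = -4
  sig5 = mul(-2, -4) = 8
  sig6 = max2(-4, 8) = 8
  sig7 = min2(8, 8) = 8

After the edit, cleaning proceeds:
  sig2: a read changed (src2 9->5) — executes, giving -2 — identical to its old value.
  sig4: dirty, but its reads are unchanged (sig2 unchanged, sig1 unchanged); cached -4 stands.
  sig5: dirty, but its reads are unchanged (sig2 unchanged, sig4 unchanged); cached 8 stands.
  sig6: dirty, but its reads are unchanged (sig4 unchanged, sig5 unchanged); cached 8 stands.
  sig7: dirty, but its reads are unchanged (sig5 unchanged, sig6 unchanged); cached 8 stands.

Note the absorption at sig2: it re-runs yet its value is the same, leaving the output's value untouched.

The edit dirties: sig2, sig4, sig5, sig6, sig7.
1 derived signals run: sig2.
Cache hits after checking: sig4, sig5, sig6, sig7.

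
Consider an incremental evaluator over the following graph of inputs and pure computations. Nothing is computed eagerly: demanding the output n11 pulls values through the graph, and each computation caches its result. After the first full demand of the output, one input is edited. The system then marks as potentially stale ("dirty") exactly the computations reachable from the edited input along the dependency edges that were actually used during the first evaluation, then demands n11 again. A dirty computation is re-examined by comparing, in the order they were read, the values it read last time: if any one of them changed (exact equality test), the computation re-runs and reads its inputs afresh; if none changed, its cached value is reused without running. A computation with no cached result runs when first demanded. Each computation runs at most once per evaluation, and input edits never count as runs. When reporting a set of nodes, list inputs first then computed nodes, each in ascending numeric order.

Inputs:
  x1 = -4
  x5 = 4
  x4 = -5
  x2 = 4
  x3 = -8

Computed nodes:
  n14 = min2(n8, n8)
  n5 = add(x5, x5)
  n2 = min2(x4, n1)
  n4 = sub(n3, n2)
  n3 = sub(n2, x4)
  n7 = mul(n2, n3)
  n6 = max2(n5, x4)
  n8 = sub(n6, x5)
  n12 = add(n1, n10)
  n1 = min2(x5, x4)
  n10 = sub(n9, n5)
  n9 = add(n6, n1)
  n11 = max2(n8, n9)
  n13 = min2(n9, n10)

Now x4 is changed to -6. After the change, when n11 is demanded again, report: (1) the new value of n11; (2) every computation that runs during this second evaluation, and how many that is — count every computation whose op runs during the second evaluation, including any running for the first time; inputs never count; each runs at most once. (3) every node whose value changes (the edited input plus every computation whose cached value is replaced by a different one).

n11 now evaluates to 4.
Run set: n1, n6, n9, n11 (4 run).
Changed values: x4, n1, n9.
The important point: at n8 every value read last time is unchanged, so the dirty flag clears without a run.

Initial pass — values computed on the first demand:
  n1 = min2(4, -5) = -5
  n5 = add(4, 4) = 8
  n6 = max2(8, -5) = 8
  n8 = sub(8, 4) = 4
  n9 = add(8, -5) = 3
  n11 = max2(4, 3) = 4

Second demand — change propagation:
  n1: re-runs because x4 -5->-6; new result -6.
  n6: re-runs because x4 -5->-6; new result 8 (unchanged).
  n8: re-examined; everything it read last time is the same (n6 unchanged, x5 unchanged) — cache 4 kept, no run.
  n9: re-runs because n1 -5->-6; new result 2.
  n11: re-runs because n9 3->2; new result 4 (unchanged).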